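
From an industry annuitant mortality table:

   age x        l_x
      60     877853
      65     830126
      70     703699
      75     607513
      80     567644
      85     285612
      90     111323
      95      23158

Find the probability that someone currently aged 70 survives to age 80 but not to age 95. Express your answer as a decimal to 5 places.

This is the probability of reaching 80 but not 95, conditional on being alive at 70: (l_80 − l_95) / l_70.
= (567644 − 23158) / 703699 = 544486 / 703699 = 0.773748.

0.77375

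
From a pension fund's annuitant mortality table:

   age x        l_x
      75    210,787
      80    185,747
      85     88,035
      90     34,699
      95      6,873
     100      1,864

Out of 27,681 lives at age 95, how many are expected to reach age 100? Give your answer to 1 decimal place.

7507.3

The relevant probability is 1,864/6,873 = 0.271206.
Expected number = 27,681 × 0.271206 = 7507.3.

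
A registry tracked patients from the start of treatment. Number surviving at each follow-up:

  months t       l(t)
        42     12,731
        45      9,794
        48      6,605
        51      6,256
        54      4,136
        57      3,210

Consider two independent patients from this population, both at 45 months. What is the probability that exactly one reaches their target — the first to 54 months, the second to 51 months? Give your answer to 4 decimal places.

p₁ = l(54)/l(45) = 4,136/9,794 = 0.422299; p₂ = l(51)/l(45) = 6,256/9,794 = 0.638758.
P(exactly one) = p₁(1−p₂) + (1−p₁)p₂ = 0.152552 + 0.369011 = 0.521563.

0.5216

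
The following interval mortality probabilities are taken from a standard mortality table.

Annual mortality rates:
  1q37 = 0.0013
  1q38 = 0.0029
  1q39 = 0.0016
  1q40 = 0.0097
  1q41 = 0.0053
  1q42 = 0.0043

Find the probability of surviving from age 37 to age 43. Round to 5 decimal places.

0.97514

Chaining the interval survival probabilities: (1 − 0.0013) × (1 − 0.0029) × (1 − 0.0016) × (1 − 0.0097) × (1 − 0.0053) × (1 − 0.0043).
= 0.9987 × 0.9971 × 0.9984 × 0.9903 × 0.9947 × 0.9957 = 0.975137.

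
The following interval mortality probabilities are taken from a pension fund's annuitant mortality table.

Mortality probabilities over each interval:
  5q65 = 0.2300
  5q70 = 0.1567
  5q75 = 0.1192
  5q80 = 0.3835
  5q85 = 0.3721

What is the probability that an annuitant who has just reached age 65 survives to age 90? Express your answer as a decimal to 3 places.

0.221

Survival from 65 to 90 is the product of surviving each interval: (1 − 0.2300) × (1 − 0.1567) × (1 − 0.1192) × (1 − 0.3835) × (1 − 0.3721).
= 0.7700 × 0.8433 × 0.8808 × 0.6165 × 0.6279 = 0.221398.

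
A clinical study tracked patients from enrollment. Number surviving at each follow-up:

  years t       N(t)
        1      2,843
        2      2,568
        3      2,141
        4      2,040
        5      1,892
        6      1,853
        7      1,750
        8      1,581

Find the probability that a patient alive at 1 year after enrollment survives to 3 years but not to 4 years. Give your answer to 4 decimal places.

0.0355

This is the probability of reaching 3 but not 4, conditional on being alive at 1: (N(3) − N(4)) / N(1).
= (2,141 − 2,040) / 2,843 = 101 / 2,843 = 0.035526.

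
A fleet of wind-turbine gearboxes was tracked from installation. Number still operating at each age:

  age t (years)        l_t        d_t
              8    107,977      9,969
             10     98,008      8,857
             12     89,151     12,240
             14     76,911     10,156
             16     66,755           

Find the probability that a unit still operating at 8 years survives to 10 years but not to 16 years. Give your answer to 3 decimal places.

0.289

This is the probability of reaching 10 but not 16, conditional on being operational at 8: (l_10 − l_16) / l_8.
= (98,008 − 66,755) / 107,977 = 31,253 / 107,977 = 0.289441.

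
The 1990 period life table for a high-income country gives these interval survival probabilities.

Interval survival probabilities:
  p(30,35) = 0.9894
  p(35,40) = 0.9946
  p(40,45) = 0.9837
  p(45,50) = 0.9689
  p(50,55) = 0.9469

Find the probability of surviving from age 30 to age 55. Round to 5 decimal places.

0.88811

P(survive 30→55) = 0.9894 × 0.9946 × 0.9837 × 0.9689 × 0.9469.
= 0.888109.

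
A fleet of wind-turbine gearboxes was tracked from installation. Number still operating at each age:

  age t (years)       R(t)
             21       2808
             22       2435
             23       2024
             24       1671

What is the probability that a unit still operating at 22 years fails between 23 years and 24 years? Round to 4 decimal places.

0.1450

This is the probability of reaching 23 but not 24, conditional on being operational at 22: (R(23) − R(24)) / R(22).
= (2024 − 1671) / 2435 = 353 / 2435 = 0.144969.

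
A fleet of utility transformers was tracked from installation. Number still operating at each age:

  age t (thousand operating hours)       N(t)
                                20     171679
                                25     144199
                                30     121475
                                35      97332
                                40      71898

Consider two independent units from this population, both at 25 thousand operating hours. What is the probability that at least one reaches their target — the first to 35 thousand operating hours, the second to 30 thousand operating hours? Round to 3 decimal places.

0.949

p₁ = N(35)/N(25) = 97332/144199 = 0.674984; p₂ = N(30)/N(25) = 121475/144199 = 0.842412.
P(at least one) = 1 − (1−p₁)(1−p₂) = 1 − 0.325016 × 0.157588 = 0.948781.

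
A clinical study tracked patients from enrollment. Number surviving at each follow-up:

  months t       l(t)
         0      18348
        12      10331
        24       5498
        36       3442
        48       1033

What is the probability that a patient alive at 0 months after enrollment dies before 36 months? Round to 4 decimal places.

P(die before 36 | alive at 0) = 1 − l(36)/l(0) = 1 − 3442/18348 = (14906)/18348 = 0.812405.

0.8124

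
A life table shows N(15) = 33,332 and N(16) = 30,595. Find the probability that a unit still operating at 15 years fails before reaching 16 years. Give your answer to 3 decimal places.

0.082

P(fail before 16 | operational at 15) = 1 − N(16)/N(15) = 1 − 30,595/33,332 = (2,737)/33,332 = 0.082113.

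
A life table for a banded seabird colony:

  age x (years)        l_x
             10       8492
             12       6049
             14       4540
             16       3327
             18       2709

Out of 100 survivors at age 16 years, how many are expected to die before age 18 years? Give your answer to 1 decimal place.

18.6

The relevant probability is 1 − 2709/3327 = 0.185753.
Expected number = 100 × 0.185753 = 18.6.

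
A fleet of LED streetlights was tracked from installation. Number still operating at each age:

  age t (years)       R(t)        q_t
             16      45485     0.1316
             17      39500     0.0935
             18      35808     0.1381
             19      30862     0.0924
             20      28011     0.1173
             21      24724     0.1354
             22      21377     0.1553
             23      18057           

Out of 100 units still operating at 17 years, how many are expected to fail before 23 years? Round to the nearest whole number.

54

The relevant probability is 1 − 18057/39500 = 0.542861.
Expected number = 100 × 0.542861 = 54.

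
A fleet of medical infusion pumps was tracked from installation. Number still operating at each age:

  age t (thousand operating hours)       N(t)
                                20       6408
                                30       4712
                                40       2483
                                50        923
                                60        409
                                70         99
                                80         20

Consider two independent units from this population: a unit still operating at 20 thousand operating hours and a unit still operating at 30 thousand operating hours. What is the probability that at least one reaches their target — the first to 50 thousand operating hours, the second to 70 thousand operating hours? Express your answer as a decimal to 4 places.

p₁ = N(50)/N(20) = 923/6408 = 0.144039; p₂ = N(70)/N(30) = 99/4712 = 0.021010.
P(at least one) = 1 − (1−p₁)(1−p₂) = 1 − 0.855961 × 0.978990 = 0.162023.

0.1620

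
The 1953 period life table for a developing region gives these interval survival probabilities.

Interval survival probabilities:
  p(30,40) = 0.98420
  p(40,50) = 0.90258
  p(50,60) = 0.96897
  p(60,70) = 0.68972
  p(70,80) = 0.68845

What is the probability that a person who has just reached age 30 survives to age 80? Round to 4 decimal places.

Survival from 30 to 80 is the product of surviving each interval: 0.98420 × 0.90258 × 0.96897 × 0.68972 × 0.68845.
= 0.408719.

0.4087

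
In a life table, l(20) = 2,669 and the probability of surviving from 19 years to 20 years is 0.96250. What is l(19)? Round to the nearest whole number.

2773

l(19) = l(20) / p = 2,669 / 0.96250 = 2773.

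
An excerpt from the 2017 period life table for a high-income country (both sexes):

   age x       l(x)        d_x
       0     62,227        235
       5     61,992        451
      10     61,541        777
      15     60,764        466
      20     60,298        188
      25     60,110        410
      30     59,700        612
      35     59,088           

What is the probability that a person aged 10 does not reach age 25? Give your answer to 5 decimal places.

0.02325

P(die before 25 | alive at 10) = 1 − l(25)/l(10) = 1 − 60,110/61,541 = (1,431)/61,541 = 0.023253.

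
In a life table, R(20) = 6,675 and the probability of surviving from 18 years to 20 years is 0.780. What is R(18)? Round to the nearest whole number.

R(18) = R(20) / p = 6,675 / 0.780 = 8558.

8558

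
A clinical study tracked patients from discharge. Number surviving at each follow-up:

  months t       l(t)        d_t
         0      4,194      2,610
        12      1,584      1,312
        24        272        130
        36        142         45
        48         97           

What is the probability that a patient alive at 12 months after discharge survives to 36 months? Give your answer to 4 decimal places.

The conditional survival probability is l(36)/l(12) = 142/1,584 = 0.089646.

0.0896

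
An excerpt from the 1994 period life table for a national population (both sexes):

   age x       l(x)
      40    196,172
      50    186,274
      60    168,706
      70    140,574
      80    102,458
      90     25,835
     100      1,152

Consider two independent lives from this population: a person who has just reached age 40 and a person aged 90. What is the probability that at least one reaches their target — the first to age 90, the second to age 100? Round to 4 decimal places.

0.1704

p₁ = l(90)/l(40) = 25,835/196,172 = 0.131696; p₂ = l(100)/l(90) = 1,152/25,835 = 0.044591.
P(at least one) = 1 − (1−p₁)(1−p₂) = 1 − 0.868304 × 0.955409 = 0.170415.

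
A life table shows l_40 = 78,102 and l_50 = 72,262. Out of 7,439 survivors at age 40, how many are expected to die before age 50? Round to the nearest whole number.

The relevant probability is 1 − 72,262/78,102 = 0.074774.
Expected number = 7,439 × 0.074774 = 556.

556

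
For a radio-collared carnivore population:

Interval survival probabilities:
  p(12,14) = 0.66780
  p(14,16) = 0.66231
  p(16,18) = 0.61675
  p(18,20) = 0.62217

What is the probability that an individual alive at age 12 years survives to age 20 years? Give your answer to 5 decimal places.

Chaining the interval survival probabilities: 0.66780 × 0.66231 × 0.61675 × 0.62217.
= 0.169717.

0.16972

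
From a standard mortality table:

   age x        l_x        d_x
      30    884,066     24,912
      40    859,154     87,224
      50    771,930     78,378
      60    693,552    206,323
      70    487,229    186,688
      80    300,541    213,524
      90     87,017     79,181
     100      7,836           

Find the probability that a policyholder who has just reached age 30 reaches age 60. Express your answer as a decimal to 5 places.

The conditional survival probability is l_60/l_30 = 693,552/884,066 = 0.784503.

0.78450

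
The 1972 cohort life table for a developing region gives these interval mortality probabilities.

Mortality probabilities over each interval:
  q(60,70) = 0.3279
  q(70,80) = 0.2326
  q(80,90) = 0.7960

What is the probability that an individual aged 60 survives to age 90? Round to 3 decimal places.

P(survive 60→90) = (1 − 0.3279) × (1 − 0.2326) × (1 − 0.7960).
= 0.6721 × 0.7674 × 0.2040 = 0.105217.

0.105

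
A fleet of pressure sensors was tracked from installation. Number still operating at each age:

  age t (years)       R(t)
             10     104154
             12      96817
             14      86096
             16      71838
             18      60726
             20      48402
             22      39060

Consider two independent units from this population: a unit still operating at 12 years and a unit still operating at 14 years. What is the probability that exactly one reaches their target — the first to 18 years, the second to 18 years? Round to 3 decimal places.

p₁ = R(18)/R(12) = 60726/96817 = 0.627225; p₂ = R(18)/R(14) = 60726/86096 = 0.705329.
P(exactly one) = p₁(1−p₂) + (1−p₁)p₂ = 0.184825 + 0.262929 = 0.447754.

0.448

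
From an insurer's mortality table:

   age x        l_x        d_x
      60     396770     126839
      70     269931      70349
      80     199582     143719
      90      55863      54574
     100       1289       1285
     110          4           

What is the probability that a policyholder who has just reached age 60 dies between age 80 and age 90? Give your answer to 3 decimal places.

0.362

This is the probability of reaching 80 but not 90, conditional on being alive at 60: (l_80 − l_90) / l_60.
= (199582 − 55863) / 396770 = 143719 / 396770 = 0.362222.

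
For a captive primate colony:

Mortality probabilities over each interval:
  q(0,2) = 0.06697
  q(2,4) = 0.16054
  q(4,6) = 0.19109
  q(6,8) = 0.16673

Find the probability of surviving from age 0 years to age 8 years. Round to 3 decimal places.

0.528

P(survive 0→8) = (1 − 0.06697) × (1 − 0.16054) × (1 − 0.19109) × (1 − 0.16673).
= 0.93303 × 0.83946 × 0.80891 × 0.83327 = 0.527936.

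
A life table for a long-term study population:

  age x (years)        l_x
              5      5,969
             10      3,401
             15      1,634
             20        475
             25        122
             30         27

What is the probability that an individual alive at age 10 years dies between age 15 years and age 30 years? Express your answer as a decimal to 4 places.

0.4725

This is the probability of reaching 15 but not 30, conditional on being alive at 10: (l_15 − l_30) / l_10.
= (1,634 − 27) / 3,401 = 1,607 / 3,401 = 0.472508.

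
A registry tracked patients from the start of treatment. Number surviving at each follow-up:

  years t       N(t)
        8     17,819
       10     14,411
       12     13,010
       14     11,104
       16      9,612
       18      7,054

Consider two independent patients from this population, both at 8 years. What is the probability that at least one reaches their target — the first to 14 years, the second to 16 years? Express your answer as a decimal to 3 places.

0.826

p₁ = N(14)/N(8) = 11,104/17,819 = 0.623155; p₂ = N(16)/N(8) = 9,612/17,819 = 0.539424.
P(at least one) = 1 − (1−p₁)(1−p₂) = 1 − 0.376845 × 0.460576 = 0.826434.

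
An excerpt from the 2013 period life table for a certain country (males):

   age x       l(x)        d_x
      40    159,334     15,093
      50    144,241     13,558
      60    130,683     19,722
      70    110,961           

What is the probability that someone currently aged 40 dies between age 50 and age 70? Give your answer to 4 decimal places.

0.2089

This is the probability of reaching 50 but not 70, conditional on being alive at 40: (l(50) − l(70)) / l(40).
= (144,241 − 110,961) / 159,334 = 33,280 / 159,334 = 0.208869.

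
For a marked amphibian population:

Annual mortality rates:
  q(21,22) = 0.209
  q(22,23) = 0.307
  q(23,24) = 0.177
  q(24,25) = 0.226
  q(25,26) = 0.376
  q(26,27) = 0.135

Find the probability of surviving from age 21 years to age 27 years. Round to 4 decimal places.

Chaining the interval survival probabilities: (1 − 0.209) × (1 − 0.307) × (1 − 0.177) × (1 − 0.226) × (1 − 0.376) × (1 − 0.135).
= 0.791 × 0.693 × 0.823 × 0.774 × 0.624 × 0.865 = 0.188474.

0.1885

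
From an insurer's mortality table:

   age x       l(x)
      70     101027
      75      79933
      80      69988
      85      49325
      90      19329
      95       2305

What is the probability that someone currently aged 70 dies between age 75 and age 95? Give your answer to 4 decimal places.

This is the probability of reaching 75 but not 95, conditional on being alive at 70: (l(75) − l(95)) / l(70).
= (79933 − 2305) / 101027 = 77628 / 101027 = 0.768389.

0.7684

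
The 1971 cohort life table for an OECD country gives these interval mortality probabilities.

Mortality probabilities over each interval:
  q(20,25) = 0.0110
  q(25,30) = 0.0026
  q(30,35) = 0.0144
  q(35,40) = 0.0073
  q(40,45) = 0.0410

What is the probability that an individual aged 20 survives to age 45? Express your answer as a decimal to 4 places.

0.9256

P(survive 20→45) = (1 − 0.0110) × (1 − 0.0026) × (1 − 0.0144) × (1 − 0.0073) × (1 − 0.0410).
= 0.9890 × 0.9974 × 0.9856 × 0.9927 × 0.9590 = 0.925557.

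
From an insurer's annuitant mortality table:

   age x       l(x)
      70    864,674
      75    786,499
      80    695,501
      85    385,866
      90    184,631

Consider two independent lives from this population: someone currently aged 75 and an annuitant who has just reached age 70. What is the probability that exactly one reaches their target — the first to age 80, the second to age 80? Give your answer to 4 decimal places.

p₁ = l(80)/l(75) = 695,501/786,499 = 0.884300; p₂ = l(80)/l(70) = 695,501/864,674 = 0.804351.
P(exactly one) = p₁(1−p₂) + (1−p₁)p₂ = 0.173012 + 0.093063 = 0.266076.

0.2661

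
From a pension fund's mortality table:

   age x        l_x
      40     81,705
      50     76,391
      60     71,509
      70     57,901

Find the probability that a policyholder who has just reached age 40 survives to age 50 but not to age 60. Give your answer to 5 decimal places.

This is the probability of reaching 50 but not 60, conditional on being alive at 40: (l_50 − l_60) / l_40.
= (76,391 − 71,509) / 81,705 = 4,882 / 81,705 = 0.059752.

0.05975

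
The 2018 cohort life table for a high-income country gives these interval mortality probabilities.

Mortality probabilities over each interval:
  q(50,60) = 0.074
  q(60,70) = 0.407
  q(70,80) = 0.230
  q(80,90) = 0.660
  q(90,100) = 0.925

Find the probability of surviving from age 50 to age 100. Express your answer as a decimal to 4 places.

0.0108

The overall survival probability is (1 − 0.074) × (1 − 0.407) × (1 − 0.230) × (1 − 0.660) × (1 − 0.925).
= 0.926 × 0.593 × 0.770 × 0.340 × 0.075 = 0.010782.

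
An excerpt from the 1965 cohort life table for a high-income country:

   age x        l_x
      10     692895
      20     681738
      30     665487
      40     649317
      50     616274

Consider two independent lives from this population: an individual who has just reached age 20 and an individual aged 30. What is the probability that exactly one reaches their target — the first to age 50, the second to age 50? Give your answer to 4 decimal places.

p₁ = l_50/l_20 = 616274/681738 = 0.903975; p₂ = l_50/l_30 = 616274/665487 = 0.926050.
P(exactly one) = p₁(1−p₂) + (1−p₁)p₂ = 0.066849 + 0.088924 = 0.155773.

0.1558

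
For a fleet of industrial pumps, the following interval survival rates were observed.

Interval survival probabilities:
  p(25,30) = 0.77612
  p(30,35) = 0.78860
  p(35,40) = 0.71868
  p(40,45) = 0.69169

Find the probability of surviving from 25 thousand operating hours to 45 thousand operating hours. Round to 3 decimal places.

0.304

Chaining the interval survival probabilities: 0.77612 × 0.78860 × 0.71868 × 0.69169.
= 0.304251.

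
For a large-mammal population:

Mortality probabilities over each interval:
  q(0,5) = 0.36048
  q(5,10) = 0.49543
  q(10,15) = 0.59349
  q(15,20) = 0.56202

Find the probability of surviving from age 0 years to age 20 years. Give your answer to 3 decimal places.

0.057

Survival from 0 to 20 is the product of surviving each interval: (1 − 0.36048) × (1 − 0.49543) × (1 − 0.59349) × (1 − 0.56202).
= 0.63952 × 0.50457 × 0.40651 × 0.43798 = 0.057451.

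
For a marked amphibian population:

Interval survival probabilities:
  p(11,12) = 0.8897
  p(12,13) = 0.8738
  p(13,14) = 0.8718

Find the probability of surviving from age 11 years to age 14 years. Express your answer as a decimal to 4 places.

0.6778

P(survive 11→14) = 0.8897 × 0.8738 × 0.8718.
= 0.677755.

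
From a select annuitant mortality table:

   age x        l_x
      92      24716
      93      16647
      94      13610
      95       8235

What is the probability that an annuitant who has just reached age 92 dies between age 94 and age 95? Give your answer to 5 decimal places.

0.21747

We want 2|1q92 = (l_94 − l_95)/l_92.
This is the probability of reaching 94 but not 95, conditional on being alive at 92: (l_94 − l_95) / l_92.
= (13610 − 8235) / 24716 = 5375 / 24716 = 0.217470.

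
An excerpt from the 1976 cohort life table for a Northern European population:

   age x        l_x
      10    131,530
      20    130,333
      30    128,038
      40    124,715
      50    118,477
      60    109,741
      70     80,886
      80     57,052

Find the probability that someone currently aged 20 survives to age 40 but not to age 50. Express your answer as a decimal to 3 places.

0.048

We want 20|10q20 = (l_40 − l_50)/l_20.
This is the probability of reaching 40 but not 50, conditional on being alive at 20: (l_40 − l_50) / l_20.
= (124,715 − 118,477) / 130,333 = 6,238 / 130,333 = 0.047862.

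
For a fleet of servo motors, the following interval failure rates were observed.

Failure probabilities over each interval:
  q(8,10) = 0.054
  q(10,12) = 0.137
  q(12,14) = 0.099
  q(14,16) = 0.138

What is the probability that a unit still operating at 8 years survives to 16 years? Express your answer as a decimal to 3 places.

The overall survival probability is (1 − 0.054) × (1 − 0.137) × (1 − 0.099) × (1 − 0.138).
= 0.946 × 0.863 × 0.901 × 0.862 = 0.634065.

0.634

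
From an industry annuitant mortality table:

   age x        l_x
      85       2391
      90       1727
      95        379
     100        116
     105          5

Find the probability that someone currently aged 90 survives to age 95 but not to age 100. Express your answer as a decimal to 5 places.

We want 5|5q90 = (l_95 − l_100)/l_90.
This is the probability of reaching 95 but not 100, conditional on being alive at 90: (l_95 − l_100) / l_90.
= (379 − 116) / 1727 = 263 / 1727 = 0.152287.

0.15229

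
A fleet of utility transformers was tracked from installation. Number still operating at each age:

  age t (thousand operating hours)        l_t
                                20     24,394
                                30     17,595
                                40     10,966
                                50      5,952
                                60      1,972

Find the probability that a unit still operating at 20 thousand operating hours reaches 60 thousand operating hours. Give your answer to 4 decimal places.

0.0808

The conditional survival probability is l_60/l_20 = 1,972/24,394 = 0.080840.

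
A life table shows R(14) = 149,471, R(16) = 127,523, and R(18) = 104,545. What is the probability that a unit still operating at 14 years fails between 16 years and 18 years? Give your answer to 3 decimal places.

0.154

This is the probability of reaching 16 but not 18, conditional on being operational at 14: (R(16) − R(18)) / R(14).
= (127,523 − 104,545) / 149,471 = 22,978 / 149,471 = 0.153729.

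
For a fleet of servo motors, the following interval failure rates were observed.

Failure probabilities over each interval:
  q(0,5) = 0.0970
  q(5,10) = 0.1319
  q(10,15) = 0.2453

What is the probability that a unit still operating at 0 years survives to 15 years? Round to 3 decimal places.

Chaining the interval survival probabilities: (1 − 0.0970) × (1 − 0.1319) × (1 − 0.2453).
= 0.9030 × 0.8681 × 0.7547 = 0.591605.

0.592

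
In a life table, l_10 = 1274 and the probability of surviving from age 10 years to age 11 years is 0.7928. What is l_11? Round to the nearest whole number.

1010

l_11 = l_10 × p = 1274 × 0.7928 = 1010.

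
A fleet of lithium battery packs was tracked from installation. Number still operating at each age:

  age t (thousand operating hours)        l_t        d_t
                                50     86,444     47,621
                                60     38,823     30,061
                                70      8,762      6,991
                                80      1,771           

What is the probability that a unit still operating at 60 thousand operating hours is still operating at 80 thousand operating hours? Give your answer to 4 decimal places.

The conditional survival probability is l_80/l_60 = 1,771/38,823 = 0.045617.

0.0456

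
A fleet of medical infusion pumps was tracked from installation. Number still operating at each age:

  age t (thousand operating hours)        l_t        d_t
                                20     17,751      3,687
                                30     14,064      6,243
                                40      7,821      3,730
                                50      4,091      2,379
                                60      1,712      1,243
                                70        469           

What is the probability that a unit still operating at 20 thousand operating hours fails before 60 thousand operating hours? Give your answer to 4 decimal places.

0.9036

P(fail before 60 | operational at 20) = 1 − l_60/l_20 = 1 − 1,712/17,751 = (16,039)/17,751 = 0.903555.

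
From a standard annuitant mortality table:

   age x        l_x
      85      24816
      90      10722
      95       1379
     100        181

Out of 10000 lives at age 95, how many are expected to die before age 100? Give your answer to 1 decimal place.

The relevant probability is 1 − 181/1379 = 0.868745.
Expected number = 10000 × 0.868745 = 8687.5.

8687.5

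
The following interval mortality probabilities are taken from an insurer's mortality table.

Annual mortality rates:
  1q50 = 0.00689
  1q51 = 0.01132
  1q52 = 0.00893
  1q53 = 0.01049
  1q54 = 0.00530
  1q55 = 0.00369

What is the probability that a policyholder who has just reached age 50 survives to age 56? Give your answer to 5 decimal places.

0.95425

Chaining the interval survival probabilities: (1 − 0.00689) × (1 − 0.01132) × (1 − 0.00893) × (1 − 0.01049) × (1 − 0.00530) × (1 − 0.00369).
= 0.99311 × 0.98868 × 0.99107 × 0.98951 × 0.99470 × 0.99631 = 0.954255.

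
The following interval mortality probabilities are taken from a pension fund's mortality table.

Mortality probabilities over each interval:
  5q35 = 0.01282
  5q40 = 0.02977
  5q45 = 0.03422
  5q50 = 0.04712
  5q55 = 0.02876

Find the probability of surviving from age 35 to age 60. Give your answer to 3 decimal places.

0.856

25p35 = (1 − 0.01282) × (1 − 0.02977) × (1 − 0.03422) × (1 − 0.04712) × (1 − 0.02876).
= 0.98718 × 0.97023 × 0.96578 × 0.95288 × 0.97124 = 0.856079.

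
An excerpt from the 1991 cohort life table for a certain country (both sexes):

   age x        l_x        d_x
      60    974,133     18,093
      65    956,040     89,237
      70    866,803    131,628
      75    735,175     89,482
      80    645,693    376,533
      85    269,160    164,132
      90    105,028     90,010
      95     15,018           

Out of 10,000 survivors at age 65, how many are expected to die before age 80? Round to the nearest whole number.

The relevant probability is 1 − 645,693/956,040 = 0.324617.
Expected number = 10,000 × 0.324617 = 3246.

3246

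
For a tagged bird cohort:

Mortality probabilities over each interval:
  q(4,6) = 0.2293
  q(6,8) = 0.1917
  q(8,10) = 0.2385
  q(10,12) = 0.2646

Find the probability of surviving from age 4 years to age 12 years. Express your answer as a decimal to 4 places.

Chaining the interval survival probabilities: (1 − 0.2293) × (1 − 0.1917) × (1 − 0.2385) × (1 − 0.2646).
= 0.7707 × 0.8083 × 0.7615 × 0.7354 = 0.348860.

0.3489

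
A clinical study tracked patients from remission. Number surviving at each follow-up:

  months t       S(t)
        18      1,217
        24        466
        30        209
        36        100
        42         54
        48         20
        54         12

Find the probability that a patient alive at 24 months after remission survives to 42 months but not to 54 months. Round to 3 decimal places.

0.090

This is the probability of reaching 42 but not 54, conditional on being alive at 24: (S(42) − S(54)) / S(24).
= (54 − 12) / 466 = 42 / 466 = 0.090129.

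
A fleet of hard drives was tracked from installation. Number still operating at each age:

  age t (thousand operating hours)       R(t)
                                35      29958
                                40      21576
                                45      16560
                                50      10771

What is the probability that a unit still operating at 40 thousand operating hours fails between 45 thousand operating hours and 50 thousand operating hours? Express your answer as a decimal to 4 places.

0.2683

This is the probability of reaching 45 but not 50, conditional on being operational at 40: (R(45) − R(50)) / R(40).
= (16560 − 10771) / 21576 = 5789 / 21576 = 0.268307.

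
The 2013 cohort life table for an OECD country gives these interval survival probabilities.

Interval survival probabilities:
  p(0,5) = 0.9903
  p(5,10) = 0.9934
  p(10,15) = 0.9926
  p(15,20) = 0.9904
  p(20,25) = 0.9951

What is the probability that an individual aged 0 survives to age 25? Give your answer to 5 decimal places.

0.96237

Survival from 0 to 25 is the product of surviving each interval: 0.9903 × 0.9934 × 0.9926 × 0.9904 × 0.9951.
= 0.962371.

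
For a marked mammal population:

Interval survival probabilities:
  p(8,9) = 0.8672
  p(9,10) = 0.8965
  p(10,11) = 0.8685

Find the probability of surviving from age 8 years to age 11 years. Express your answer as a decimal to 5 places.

P(survive 8→11) = 0.8672 × 0.8965 × 0.8685.
= 0.675211.

0.67521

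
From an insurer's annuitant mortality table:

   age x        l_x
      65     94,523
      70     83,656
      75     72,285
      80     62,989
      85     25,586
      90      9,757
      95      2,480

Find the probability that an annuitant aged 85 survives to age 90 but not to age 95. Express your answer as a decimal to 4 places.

0.2844

We want 5|5q85 = (l_90 − l_95)/l_85.
This is the probability of reaching 90 but not 95, conditional on being alive at 85: (l_90 − l_95) / l_85.
= (9,757 − 2,480) / 25,586 = 7,277 / 25,586 = 0.284413.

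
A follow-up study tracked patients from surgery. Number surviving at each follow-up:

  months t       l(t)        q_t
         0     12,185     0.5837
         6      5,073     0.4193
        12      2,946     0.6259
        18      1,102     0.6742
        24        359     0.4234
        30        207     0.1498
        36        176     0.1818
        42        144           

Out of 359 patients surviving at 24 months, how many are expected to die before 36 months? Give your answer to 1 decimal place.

The relevant probability is 1 − 176/359 = 0.509749.
Expected number = 359 × 0.509749 = 183.0.

183.0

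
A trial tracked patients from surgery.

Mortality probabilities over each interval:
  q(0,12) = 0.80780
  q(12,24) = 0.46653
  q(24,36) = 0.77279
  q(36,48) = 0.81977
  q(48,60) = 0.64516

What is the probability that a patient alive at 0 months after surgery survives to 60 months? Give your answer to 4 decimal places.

0.0015

P(survive 0→60) = (1 − 0.80780) × (1 − 0.46653) × (1 − 0.77279) × (1 − 0.81977) × (1 − 0.64516).
= 0.19220 × 0.53347 × 0.22721 × 0.18023 × 0.35484 = 0.001490.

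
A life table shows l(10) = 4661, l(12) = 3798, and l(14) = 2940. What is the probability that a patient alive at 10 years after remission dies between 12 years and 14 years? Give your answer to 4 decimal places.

0.1841

This is the probability of reaching 12 but not 14, conditional on being alive at 10: (l(12) − l(14)) / l(10).
= (3798 − 2940) / 4661 = 858 / 4661 = 0.184081.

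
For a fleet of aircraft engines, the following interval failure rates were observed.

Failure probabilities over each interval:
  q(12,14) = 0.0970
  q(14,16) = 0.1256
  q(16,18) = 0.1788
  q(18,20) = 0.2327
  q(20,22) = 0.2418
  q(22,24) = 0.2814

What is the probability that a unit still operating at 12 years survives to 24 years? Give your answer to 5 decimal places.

P(survive 12→24) = (1 − 0.0970) × (1 − 0.1256) × (1 − 0.1788) × (1 − 0.2327) × (1 − 0.2418) × (1 − 0.2814).
= 0.9030 × 0.8744 × 0.8212 × 0.7673 × 0.7582 × 0.7186 = 0.271071.

0.27107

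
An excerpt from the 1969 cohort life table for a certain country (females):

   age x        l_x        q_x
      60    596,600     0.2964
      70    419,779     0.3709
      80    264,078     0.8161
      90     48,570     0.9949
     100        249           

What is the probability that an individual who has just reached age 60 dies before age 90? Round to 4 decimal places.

P(die before 90 | alive at 60) = 1 − l_90/l_60 = 1 − 48,570/596,600 = (548,030)/596,600 = 0.918589.

0.9186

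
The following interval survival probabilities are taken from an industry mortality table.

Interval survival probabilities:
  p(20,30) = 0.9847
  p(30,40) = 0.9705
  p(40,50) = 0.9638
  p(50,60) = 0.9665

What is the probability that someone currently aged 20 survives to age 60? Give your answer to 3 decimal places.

0.890

Chaining the interval survival probabilities: 0.9847 × 0.9705 × 0.9638 × 0.9665.
= 0.890201.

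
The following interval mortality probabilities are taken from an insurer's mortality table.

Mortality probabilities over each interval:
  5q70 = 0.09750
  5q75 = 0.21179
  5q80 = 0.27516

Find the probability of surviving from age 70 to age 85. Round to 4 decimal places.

15p70 = (1 − 0.09750) × (1 − 0.21179) × (1 − 0.27516).
= 0.90250 × 0.78821 × 0.72484 = 0.515622.

0.5156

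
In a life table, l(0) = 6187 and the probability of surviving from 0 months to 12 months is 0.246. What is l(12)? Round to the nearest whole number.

1522

l(12) = l(0) × p = 6187 × 0.246 = 1522.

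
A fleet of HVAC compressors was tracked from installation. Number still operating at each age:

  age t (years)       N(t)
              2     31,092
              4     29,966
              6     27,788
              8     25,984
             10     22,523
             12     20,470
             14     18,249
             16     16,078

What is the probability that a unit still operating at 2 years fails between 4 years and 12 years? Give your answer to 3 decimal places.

0.305

This is the probability of reaching 4 but not 12, conditional on being operational at 2: (N(4) − N(12)) / N(2).
= (29,966 − 20,470) / 31,092 = 9,496 / 31,092 = 0.305416.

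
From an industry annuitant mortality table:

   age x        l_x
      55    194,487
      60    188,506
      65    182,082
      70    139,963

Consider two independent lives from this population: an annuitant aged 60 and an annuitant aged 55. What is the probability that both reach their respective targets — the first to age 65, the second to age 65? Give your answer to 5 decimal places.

p₁ = l_65/l_60 = 182,082/188,506 = 0.965922; p₂ = l_65/l_55 = 182,082/194,487 = 0.936217.
P(both) = p₁ × p₂ = 0.965922 × 0.936217 = 0.904313.

0.90431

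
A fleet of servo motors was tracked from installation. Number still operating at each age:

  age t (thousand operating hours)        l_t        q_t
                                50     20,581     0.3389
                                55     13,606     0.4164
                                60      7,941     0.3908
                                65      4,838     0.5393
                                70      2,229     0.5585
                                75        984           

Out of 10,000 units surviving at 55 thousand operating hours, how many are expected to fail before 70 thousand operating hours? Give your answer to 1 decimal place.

8361.8

The relevant probability is 1 − 2,229/13,606 = 0.836175.
Expected number = 10,000 × 0.836175 = 8361.8.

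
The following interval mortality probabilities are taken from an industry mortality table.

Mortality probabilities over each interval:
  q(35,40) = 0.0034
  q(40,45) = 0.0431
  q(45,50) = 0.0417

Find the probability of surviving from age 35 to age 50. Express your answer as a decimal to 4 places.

0.9139

Chaining the interval survival probabilities: (1 − 0.0034) × (1 − 0.0431) × (1 − 0.0417).
= 0.9966 × 0.9569 × 0.9583 = 0.913879.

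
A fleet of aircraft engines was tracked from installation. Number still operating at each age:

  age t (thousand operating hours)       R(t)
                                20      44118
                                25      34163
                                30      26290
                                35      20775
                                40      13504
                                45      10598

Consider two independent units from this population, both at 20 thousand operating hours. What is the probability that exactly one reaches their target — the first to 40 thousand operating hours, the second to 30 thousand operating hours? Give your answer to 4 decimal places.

0.5372

p₁ = R(40)/R(20) = 13504/44118 = 0.306088; p₂ = R(30)/R(20) = 26290/44118 = 0.595902.
P(exactly one) = p₁(1−p₂) + (1−p₁)p₂ = 0.123690 + 0.413504 = 0.537193.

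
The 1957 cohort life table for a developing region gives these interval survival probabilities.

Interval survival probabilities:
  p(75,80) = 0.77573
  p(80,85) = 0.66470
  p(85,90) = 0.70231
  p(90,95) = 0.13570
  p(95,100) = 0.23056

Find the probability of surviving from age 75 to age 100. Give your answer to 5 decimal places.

Chaining the interval survival probabilities: 0.77573 × 0.66470 × 0.70231 × 0.13570 × 0.23056.
= 0.011330.

0.01133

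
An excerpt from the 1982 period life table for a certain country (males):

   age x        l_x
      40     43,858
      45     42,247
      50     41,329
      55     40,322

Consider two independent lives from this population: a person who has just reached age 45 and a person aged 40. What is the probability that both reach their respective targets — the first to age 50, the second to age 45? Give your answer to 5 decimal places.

p₁ = l_50/l_45 = 41,329/42,247 = 0.978271; p₂ = l_45/l_40 = 42,247/43,858 = 0.963268.
P(both) = p₁ × p₂ = 0.978271 × 0.963268 = 0.942337.

0.94234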